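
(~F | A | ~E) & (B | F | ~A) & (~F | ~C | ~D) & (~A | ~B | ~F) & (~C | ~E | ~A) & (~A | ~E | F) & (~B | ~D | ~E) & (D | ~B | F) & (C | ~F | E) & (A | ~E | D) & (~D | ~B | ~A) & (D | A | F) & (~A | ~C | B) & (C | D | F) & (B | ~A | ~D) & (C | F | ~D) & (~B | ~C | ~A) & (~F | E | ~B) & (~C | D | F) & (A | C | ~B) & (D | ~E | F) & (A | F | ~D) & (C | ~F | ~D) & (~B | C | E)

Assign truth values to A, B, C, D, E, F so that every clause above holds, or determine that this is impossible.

Branch on F: set F = 1.
Branch on A: set A = 0.
From the singleton clause (~E), E = 0.
From the singleton clause (C), C = 1.
From the singleton clause (~D), D = 0.
From the singleton clause (~B), B = 0.
This assignment satisfies each clause.

A=0,  B=0,  C=1,  D=0,  E=0,  F=1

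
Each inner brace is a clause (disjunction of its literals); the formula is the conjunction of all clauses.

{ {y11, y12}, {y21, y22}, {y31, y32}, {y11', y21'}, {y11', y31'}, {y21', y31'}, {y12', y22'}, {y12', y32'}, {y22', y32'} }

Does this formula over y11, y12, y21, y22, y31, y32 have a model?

Unsatisfiable

Try y11 = 1.
The clause (y21') is unit, so y21 = 0.
The clause (y22) is unit, so y22 = 1.
The clause (y31') is unit, so y31 = 0.
The clause (y32) is unit, so y32 = 1.
That conflicts with the unit clause (y32').
Backtrack on y11: now try y11 = 0.
The clause (y12) is unit, so y12 = 1.
The clause (y22') is unit, so y22 = 0.
The clause (y21) is unit, so y21 = 1.
The clause (y31') is unit, so y31 = 0.
The clause (y32) is unit, so y32 = 1.
That conflicts with the unit clause (y32').
Either choice for y11 ends in contradiction.
No assignment satisfies every clause.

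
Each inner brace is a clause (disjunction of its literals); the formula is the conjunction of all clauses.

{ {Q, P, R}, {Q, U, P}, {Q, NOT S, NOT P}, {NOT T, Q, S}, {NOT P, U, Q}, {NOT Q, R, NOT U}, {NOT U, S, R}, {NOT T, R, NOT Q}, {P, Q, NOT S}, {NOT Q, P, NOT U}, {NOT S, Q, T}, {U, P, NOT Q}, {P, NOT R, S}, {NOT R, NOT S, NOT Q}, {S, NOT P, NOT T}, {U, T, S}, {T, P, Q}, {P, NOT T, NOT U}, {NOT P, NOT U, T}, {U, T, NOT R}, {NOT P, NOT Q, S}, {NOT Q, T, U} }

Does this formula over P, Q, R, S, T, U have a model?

Case Q = true:
Case R = true:
From the singleton clause (NOT S), S = false.
From the singleton clause (P), P = true.
That conflicts with the unit clause (NOT P).
That branch fails; take R = false instead.
From the singleton clause (NOT U), U = false.
From the singleton clause (NOT T), T = false.
That conflicts with the unit clause (T).
Neither R = true nor R = false works.
That branch fails; take Q = false instead.
Case P = true:
From the singleton clause (NOT S), S = false.
From the singleton clause (NOT T), T = false.
From the singleton clause (U), U = true.
That conflicts with the unit clause (NOT U).
That branch fails; take P = false instead.
From the singleton clause (R), R = true.
From the singleton clause (U), U = true.
From the singleton clause (NOT S), S = false.
That conflicts with the unit clause (S).
Neither P = true nor P = false works.
Neither Q = true nor Q = false works.
No assignment satisfies every clause.

No, unsatisfiable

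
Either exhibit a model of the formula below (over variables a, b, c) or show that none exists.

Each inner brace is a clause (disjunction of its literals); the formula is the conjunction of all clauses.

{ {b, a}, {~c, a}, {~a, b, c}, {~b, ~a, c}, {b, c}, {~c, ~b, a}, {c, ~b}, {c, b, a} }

a=1; b=1; c=1

Branch on b: set b = 1.
(c) alone gives c = 1.
(a) alone gives a = 1.
All clauses are satisfied.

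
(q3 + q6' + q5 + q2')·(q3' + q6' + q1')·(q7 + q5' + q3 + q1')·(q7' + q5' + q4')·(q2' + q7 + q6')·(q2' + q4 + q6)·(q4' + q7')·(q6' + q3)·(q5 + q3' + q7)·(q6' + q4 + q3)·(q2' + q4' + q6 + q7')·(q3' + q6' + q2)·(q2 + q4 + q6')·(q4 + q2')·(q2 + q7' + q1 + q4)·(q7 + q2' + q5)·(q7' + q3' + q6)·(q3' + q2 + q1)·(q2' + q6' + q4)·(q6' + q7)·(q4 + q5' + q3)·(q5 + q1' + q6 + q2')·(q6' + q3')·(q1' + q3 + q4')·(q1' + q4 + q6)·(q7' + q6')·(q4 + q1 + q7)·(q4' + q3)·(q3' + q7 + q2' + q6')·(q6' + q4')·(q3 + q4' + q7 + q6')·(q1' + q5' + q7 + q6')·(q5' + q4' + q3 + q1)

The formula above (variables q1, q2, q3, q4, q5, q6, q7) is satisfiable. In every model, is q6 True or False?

Suppose q6 = 1.
(q3) alone gives q3 = 1.
That conflicts with the unit clause (q3').
So every satisfying assignment has q6 = False.

False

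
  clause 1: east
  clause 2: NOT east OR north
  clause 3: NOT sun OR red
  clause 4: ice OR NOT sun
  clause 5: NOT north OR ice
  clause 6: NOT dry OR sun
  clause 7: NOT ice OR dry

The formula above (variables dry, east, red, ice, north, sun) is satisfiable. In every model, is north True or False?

True

Suppose north = false.
From the singleton clause (east), east = true.
Now (NOT east) is unsatisfied and unit — conflict.
So every satisfying assignment has north = True.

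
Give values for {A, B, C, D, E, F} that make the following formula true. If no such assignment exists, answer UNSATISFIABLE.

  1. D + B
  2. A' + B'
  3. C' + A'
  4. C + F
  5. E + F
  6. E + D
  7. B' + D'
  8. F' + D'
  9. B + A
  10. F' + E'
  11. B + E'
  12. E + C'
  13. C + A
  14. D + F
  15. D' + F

Case D = 1:
The clause (B') is unit, so B = 0.
The clause (F') is unit, so F = 0.
But (F) is also a unit clause — contradiction.
That branch fails; take D = 0 instead.
The clause (B) is unit, so B = 1.
The clause (A') is unit, so A = 0.
The clause (E) is unit, so E = 1.
The clause (F') is unit, so F = 0.
But (F) is also a unit clause — contradiction.
Either choice for D ends in contradiction.

UNSATISFIABLE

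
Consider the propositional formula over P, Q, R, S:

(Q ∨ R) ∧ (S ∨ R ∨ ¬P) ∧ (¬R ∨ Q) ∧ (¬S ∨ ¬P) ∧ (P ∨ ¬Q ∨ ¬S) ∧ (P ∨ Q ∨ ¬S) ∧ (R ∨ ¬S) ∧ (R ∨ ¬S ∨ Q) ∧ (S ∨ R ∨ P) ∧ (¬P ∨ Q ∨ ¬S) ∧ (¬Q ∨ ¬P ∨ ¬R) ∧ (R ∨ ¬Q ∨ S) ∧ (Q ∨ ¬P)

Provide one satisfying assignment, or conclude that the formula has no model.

Try Q = True.
Try S = False.
Unit clause (R) forces R = True.
Unit clause (¬P) forces P = False.
All clauses are satisfied.

P ↦ False; Q ↦ True; R ↦ True; S ↦ False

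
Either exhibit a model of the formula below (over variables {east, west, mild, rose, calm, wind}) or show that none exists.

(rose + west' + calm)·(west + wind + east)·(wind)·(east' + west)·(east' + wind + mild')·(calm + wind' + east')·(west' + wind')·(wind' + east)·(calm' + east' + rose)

The clause (wind) is unit, so wind = 1.
The clause (west') is unit, so west = 0.
The clause (east') is unit, so east = 0.
That conflicts with the unit clause (east).

UNSATISFIABLE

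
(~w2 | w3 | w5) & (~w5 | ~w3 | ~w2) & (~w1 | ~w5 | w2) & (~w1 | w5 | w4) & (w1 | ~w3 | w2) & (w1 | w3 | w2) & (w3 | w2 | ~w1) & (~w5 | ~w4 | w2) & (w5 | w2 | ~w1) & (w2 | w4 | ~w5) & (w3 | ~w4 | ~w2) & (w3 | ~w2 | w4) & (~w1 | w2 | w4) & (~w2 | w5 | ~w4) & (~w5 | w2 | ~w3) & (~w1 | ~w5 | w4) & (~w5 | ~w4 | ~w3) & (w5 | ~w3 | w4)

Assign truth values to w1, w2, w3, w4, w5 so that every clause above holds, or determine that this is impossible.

Try w2 = 0.
Try w1 = 0.
Unit clause (~w3) forces w3 = 0.
Now (w3) is unsatisfied and unit — conflict.
Backtrack on w1: now try w1 = 1.
Unit clause (~w5) forces w5 = 0.
Now (w5) is unsatisfied and unit — conflict.
Either choice for w1 ends in contradiction.
Backtrack on w2: now try w2 = 1.
Try w3 = 1.
Unit clause (~w5) forces w5 = 0.
Unit clause (~w4) forces w4 = 0.
Now (w4) is unsatisfied and unit — conflict.
Backtrack on w3: now try w3 = 0.
Unit clause (w5) forces w5 = 1.
Unit clause (~w4) forces w4 = 0.
Now (w4) is unsatisfied and unit — conflict.
Either choice for w3 ends in contradiction.
Either choice for w2 ends in contradiction.

UNSATISFIABLE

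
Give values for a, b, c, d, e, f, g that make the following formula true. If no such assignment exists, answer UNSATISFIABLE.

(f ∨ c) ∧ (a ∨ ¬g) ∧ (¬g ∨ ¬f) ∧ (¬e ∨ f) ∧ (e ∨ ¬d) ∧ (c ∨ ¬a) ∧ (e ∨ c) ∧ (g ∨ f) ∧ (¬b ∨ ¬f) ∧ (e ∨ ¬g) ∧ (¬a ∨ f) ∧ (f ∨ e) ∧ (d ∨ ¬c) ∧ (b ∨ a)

a ↦ True,  b ↦ False,  c ↦ True,  d ↦ True,  e ↦ True,  f ↦ True,  g ↦ False

Case f = True:
(¬g) alone gives g = False.
(¬b) alone gives b = False.
(a) alone gives a = True.
(c) alone gives c = True.
(d) alone gives d = True.
(e) alone gives e = True.
All clauses are satisfied.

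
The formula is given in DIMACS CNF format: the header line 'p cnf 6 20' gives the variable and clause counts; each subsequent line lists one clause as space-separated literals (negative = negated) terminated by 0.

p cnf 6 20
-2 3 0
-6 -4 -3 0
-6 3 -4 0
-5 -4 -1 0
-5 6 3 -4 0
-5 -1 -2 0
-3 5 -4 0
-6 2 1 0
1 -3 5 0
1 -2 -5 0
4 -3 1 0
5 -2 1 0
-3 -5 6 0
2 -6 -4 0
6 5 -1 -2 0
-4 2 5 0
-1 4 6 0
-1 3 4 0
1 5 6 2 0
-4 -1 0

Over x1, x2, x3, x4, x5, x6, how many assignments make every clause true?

There are 2^6 = 64 truth assignments over (x1, x2, x3, x4, x5, x6).
Split on x6. With x6 = True, the clauses containing x6 are satisfied and ¬x6 drops from the rest; 3 of the 2^5 = 32 assignments to the other variables satisfy what remains.
With x6 = False, by the same count on the reduced clause set, 1 assignment works.
(One model: x1=F, x2=F, x3=F, x4=F, x5=T, x6=F.)
Total: 3 + 1 = 4.

4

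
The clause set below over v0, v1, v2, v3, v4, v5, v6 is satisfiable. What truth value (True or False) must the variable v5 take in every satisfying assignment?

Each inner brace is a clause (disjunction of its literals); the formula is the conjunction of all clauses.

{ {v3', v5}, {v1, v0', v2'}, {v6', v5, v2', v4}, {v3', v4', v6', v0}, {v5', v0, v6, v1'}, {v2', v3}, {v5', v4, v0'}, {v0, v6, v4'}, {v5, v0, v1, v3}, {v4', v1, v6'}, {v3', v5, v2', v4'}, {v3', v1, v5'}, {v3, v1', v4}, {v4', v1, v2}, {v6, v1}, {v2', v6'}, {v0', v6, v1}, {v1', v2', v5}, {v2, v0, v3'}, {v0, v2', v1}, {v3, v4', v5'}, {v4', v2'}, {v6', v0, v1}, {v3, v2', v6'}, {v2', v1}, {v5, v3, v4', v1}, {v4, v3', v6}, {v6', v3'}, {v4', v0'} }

False

Suppose v5 = 1.
Case v2 = 0:
Case v4 = 1:
The clause (v1) is unit, so v1 = 1.
The clause (v3) is unit, so v3 = 1.
The clause (v0) is unit, so v0 = 1.
Now (v0') is unsatisfied and unit — conflict.
So v4 must be the other value — set v4 = 0.
The clause (v0') is unit, so v0 = 0.
The clause (v3') is unit, so v3 = 0.
The clause (v1') is unit, so v1 = 0.
The clause (v6) is unit, so v6 = 1.
Now (v6') is unsatisfied and unit — conflict.
Either choice for v4 ends in contradiction.
So v2 must be the other value — set v2 = 1.
The clause (v3) is unit, so v3 = 1.
The clause (v1) is unit, so v1 = 1.
The clause (v6') is unit, so v6 = 0.
The clause (v0) is unit, so v0 = 1.
The clause (v4) is unit, so v4 = 1.
Now (v4') is unsatisfied and unit — conflict.
Either choice for v2 ends in contradiction.
So every satisfying assignment has v5 = False.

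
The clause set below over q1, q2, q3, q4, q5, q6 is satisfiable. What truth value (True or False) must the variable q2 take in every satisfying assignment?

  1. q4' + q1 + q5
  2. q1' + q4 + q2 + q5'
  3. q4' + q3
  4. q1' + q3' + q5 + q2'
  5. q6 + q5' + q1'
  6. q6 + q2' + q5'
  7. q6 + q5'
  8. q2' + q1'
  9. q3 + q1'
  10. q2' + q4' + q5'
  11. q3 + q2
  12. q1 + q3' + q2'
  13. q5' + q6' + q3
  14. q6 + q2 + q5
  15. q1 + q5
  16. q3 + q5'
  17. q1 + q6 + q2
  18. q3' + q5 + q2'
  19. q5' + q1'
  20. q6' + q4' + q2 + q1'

False

Suppose q2 = 1.
The clause (q1') is unit, so q1 = 0.
The clause (q3') is unit, so q3 = 0.
The clause (q4') is unit, so q4 = 0.
The clause (q5) is unit, so q5 = 1.
That conflicts with the unit clause (q5').
So every satisfying assignment has q2 = False.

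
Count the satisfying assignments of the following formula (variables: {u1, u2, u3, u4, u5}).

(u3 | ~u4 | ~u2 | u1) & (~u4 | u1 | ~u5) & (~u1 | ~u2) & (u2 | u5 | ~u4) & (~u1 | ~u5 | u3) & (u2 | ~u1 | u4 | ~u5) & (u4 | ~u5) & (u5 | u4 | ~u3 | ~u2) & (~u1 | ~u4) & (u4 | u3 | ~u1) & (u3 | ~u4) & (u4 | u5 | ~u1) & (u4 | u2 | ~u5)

There are 2^5 = 32 truth assignments over (u1, u2, u3, u4, u5).
Split on u2. With u2 = 1, the clauses containing u2 are satisfied and ~u2 drops from the rest; 2 of the 2^4 = 16 assignments to the other variables satisfy what remains.
With u2 = 0, by the same count on the reduced clause set, 2 assignments work.
Total: 2 + 2 = 4.

4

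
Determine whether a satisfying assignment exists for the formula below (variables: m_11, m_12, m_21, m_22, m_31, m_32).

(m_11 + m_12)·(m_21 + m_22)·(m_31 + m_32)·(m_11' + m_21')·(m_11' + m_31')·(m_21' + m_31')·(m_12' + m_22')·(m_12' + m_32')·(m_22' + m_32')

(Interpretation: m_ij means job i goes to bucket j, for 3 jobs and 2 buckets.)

Try m_11 = 1.
(m_21') alone gives m_21 = 0.
(m_22) alone gives m_22 = 1.
(m_31') alone gives m_31 = 0.
(m_32) alone gives m_32 = 1.
Now (m_32') is unsatisfied and unit — conflict.
Undo m_11 and try m_11 = 0.
(m_12) alone gives m_12 = 1.
(m_22') alone gives m_22 = 0.
(m_21) alone gives m_21 = 1.
(m_31') alone gives m_31 = 0.
(m_32) alone gives m_32 = 1.
Now (m_32') is unsatisfied and unit — conflict.
Neither m_11 = 1 nor m_11 = 0 works.
No assignment satisfies every clause.

No, unsatisfiable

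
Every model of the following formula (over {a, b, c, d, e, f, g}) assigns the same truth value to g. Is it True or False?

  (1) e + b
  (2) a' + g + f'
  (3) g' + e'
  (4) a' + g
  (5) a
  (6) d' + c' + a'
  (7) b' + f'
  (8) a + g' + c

Suppose g = 0.
Unit clause (a') forces a = 0.
But (a) is also a unit clause — contradiction.
So every satisfying assignment has g = True.

True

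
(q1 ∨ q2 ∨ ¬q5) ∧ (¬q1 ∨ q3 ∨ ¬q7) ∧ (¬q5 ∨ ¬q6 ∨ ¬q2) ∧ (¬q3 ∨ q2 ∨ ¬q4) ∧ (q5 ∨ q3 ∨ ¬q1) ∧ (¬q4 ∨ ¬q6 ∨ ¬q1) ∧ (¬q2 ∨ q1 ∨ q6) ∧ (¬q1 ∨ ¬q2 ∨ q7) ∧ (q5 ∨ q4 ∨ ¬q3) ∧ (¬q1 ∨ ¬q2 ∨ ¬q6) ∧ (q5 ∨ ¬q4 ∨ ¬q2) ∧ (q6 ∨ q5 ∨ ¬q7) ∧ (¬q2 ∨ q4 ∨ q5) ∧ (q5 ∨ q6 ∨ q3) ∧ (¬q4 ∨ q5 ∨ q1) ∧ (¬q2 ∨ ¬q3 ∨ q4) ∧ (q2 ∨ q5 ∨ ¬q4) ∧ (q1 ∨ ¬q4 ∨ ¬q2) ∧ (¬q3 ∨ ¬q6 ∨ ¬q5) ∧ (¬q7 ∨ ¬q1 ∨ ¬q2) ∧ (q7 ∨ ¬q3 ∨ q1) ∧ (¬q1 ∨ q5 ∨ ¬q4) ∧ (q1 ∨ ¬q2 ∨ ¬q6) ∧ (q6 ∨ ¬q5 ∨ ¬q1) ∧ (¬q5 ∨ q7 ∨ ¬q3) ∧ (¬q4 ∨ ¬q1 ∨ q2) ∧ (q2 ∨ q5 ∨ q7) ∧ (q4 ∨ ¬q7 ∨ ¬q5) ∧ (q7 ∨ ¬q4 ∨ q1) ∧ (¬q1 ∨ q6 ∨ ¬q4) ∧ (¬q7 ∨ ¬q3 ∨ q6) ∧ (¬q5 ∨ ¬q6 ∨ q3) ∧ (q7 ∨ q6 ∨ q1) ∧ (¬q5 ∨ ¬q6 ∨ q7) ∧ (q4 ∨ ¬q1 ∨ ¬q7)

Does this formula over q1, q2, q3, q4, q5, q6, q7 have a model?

Try q1 = False.
Try q2 = False.
Unit clause (¬q5) forces q5 = False.
Unit clause (¬q4) forces q4 = False.
Unit clause (¬q3) forces q3 = False.
Unit clause (q6) forces q6 = True.
Unit clause (q7) forces q7 = True.
All clauses are satisfied.
A satisfying assignment: q1=False,  q2=False,  q3=False,  q4=False,  q5=False,  q6=True,  q7=True.

Satisfiable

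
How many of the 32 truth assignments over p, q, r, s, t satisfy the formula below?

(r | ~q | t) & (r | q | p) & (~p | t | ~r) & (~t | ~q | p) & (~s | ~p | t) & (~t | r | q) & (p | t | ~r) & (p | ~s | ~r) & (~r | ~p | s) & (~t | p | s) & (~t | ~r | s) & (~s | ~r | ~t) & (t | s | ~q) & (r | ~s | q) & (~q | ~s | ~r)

There are 2^5 = 32 truth assignments over (p, q, r, s, t).
Split on s. With s = 1, the clauses containing s are satisfied and ~s drops from the rest; 1 of the 2^4 = 16 assignments to the other variables satisfy what remains.
With s = 0, by the same count on the reduced clause set, 2 assignments work.
(One model: p=T, q=F, r=F, s=F, t=F.)
Total: 1 + 2 = 3.

3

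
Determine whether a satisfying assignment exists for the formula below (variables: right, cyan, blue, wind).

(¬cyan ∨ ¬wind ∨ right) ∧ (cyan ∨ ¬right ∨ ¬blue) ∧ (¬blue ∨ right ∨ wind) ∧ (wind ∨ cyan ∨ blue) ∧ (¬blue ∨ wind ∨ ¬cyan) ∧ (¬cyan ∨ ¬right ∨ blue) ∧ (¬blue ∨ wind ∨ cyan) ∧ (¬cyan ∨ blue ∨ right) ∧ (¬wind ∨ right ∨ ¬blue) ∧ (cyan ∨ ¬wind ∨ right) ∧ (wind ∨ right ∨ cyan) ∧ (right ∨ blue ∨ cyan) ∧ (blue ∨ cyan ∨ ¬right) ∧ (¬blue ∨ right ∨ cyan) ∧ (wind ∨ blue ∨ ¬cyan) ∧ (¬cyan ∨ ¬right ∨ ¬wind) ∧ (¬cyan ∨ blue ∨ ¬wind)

No

Try cyan = False.
Try right = False.
Unit clause (¬wind) forces wind = False.
Now (wind) is unsatisfied and unit — conflict.
Undo right and try right = True.
Unit clause (¬blue) forces blue = False.
Now (blue) is unsatisfied and unit — conflict.
Neither right = True nor right = False works.
Undo cyan and try cyan = True.
Try wind = False.
Unit clause (¬blue) forces blue = False.
Now (blue) is unsatisfied and unit — conflict.
Undo wind and try wind = True.
Unit clause (right) forces right = True.
Now (¬right) is unsatisfied and unit — conflict.
Neither wind = True nor wind = False works.
Neither cyan = True nor cyan = False works.
No assignment satisfies every clause.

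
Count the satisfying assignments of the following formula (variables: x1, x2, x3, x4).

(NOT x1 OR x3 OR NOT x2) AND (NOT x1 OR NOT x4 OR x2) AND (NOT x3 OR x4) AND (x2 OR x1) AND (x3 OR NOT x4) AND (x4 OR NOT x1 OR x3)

There are 2^4 = 16 truth assignments over (x1, x2, x3, x4).
Check each against the 6 clauses (columns in the order x1, x2, x3, x4):
  F F F F  ✗ fails (x2 OR x1)
  F F F T  ✗ fails (x2 OR x1)
  F F T F  ✗ fails (NOT x3 OR x4)
  F F T T  ✗ fails (x2 OR x1)
  F T F F  ✓ satisfies all
  F T F T  ✗ fails (x3 OR NOT x4)
  F T T F  ✗ fails (NOT x3 OR x4)
  F T T T  ✓ satisfies all
  T F F F  ✗ fails (x4 OR NOT x1 OR x3)
  T F F T  ✗ fails (NOT x1 OR NOT x4 OR x2)
  T F T F  ✗ fails (NOT x3 OR x4)
  T F T T  ✗ fails (NOT x1 OR NOT x4 OR x2)
  T T F F  ✗ fails (NOT x1 OR x3 OR NOT x2)
  T T F T  ✗ fails (NOT x1 OR x3 OR NOT x2)
  T T T F  ✗ fails (NOT x3 OR x4)
  T T T T  ✓ satisfies all
3 of the 16 rows are models.

3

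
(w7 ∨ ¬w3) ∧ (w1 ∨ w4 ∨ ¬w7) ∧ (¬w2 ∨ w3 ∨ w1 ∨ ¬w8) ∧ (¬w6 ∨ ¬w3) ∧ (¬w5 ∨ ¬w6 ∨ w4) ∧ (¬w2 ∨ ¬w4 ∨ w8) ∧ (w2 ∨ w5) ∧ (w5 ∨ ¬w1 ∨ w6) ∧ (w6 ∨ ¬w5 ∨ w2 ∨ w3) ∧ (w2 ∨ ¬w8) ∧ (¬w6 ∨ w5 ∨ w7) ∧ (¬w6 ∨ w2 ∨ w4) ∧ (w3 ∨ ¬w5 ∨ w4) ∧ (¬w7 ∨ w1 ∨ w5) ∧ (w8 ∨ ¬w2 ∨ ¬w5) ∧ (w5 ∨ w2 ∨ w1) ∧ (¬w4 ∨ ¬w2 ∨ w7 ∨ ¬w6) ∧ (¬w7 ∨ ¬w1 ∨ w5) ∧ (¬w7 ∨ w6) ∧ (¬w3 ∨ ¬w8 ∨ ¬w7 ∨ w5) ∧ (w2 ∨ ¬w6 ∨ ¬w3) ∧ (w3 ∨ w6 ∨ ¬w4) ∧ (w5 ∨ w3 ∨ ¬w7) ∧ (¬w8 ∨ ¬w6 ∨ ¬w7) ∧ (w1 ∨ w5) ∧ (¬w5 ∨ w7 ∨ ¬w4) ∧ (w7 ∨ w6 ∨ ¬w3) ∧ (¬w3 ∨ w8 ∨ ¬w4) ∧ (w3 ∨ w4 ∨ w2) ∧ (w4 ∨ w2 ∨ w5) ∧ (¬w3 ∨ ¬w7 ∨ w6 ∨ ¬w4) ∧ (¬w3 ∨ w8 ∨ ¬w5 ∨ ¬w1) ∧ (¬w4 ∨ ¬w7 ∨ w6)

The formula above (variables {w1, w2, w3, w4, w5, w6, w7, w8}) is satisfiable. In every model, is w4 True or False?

True

Suppose w4 = False.
Try w7 = True.
(w1) alone gives w1 = True.
(w5) alone gives w5 = True.
(¬w6) alone gives w6 = False.
But (w6) is also a unit clause — contradiction.
Undo w7 and try w7 = False.
(¬w3) alone gives w3 = False.
(¬w5) alone gives w5 = False.
(w2) alone gives w2 = True.
(¬w6) alone gives w6 = False.
(¬w1) alone gives w1 = False.
But (w1) is also a unit clause — contradiction.
Either choice for w7 ends in contradiction.
So every satisfying assignment has w4 = True.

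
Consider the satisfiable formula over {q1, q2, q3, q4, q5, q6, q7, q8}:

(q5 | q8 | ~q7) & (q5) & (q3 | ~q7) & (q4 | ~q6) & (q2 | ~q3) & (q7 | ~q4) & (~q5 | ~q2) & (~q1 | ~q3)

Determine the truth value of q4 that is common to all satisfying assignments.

False

Suppose q4 = 1.
(q5) alone gives q5 = 1.
(q7) alone gives q7 = 1.
(q3) alone gives q3 = 1.
(q2) alone gives q2 = 1.
Now (~q2) is unsatisfied and unit — conflict.
So every satisfying assignment has q4 = False.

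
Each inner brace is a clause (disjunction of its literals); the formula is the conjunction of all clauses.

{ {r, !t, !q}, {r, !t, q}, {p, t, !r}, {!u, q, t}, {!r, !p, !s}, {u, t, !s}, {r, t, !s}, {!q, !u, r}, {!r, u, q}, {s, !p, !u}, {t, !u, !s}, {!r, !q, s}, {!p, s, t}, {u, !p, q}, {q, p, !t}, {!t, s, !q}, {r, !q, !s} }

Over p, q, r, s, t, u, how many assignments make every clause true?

4

There are 2^6 = 64 truth assignments over (p, q, r, s, t, u).
Split on u. With u = true, the clauses containing u are satisfied and !u drops from the rest; 1 of the 2^5 = 32 assignments to the other variables satisfy what remains.
With u = false, by the same count on the reduced clause set, 3 assignments work.
(One model: p=F, q=F, r=F, s=F, t=F, u=F.)
Total: 1 + 3 = 4.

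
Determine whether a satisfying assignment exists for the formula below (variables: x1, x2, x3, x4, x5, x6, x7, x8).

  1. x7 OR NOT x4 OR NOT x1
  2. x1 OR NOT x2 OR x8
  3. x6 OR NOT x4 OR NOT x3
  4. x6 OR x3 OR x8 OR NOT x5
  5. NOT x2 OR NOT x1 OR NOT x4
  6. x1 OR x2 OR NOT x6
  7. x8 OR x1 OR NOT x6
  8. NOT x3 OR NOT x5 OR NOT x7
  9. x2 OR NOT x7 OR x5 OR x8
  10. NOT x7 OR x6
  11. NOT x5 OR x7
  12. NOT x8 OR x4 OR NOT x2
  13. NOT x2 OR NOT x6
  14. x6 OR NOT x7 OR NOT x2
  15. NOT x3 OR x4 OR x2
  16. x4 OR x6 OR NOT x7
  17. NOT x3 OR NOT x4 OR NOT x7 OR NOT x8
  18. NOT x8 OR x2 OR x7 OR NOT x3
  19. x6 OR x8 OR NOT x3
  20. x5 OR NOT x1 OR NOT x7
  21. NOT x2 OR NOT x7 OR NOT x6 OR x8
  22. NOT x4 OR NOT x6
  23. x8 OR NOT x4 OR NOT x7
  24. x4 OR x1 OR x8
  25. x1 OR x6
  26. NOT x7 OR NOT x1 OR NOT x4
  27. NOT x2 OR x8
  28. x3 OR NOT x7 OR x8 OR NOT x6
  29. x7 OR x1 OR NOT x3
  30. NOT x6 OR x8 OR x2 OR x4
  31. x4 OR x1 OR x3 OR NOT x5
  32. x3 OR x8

Yes, satisfiable

Branch on x7: set x7 = false.
Unit clause (NOT x5) forces x5 = false.
Branch on x4: set x4 = false.
Branch on x8: set x8 = true.
Unit clause (NOT x2) forces x2 = false.
Unit clause (NOT x3) forces x3 = false.
Branch on x1: set x1 = true.
Every clause is now satisfied; x6 is unconstrained.
A satisfying assignment: x1 ↦ true, x2 ↦ false, x3 ↦ false, x4 ↦ false, x5 ↦ false, x6 ↦ false, x7 ↦ false, x8 ↦ true.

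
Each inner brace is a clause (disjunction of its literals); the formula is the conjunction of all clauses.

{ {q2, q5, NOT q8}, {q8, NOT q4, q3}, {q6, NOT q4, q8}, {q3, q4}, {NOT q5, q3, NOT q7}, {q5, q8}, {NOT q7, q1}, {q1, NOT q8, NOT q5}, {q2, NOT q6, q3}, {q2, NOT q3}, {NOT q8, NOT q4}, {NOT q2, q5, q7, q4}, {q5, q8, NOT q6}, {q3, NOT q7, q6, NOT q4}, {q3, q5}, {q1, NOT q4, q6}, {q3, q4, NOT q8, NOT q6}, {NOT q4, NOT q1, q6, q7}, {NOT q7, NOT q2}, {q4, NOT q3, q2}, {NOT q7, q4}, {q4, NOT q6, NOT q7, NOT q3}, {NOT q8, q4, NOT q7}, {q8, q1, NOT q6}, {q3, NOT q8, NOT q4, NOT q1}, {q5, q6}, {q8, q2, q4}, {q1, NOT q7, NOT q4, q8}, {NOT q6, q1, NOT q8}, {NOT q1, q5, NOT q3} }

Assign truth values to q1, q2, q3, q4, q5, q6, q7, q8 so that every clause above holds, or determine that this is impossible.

Suppose q3 = true.
(q2) alone gives q2 = true.
(NOT q7) alone gives q7 = false.
Suppose q5 = true.
Suppose q1 = true.
Suppose q8 = false.
Suppose q6 = true.
No clause remains; q4 is free.

q1: true,  q2: true,  q3: true,  q4: false,  q5: true,  q6: true,  q7: false,  q8: false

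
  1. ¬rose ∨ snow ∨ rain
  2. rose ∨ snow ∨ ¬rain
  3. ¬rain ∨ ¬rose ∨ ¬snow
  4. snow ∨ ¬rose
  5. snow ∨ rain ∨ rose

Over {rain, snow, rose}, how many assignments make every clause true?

3

There are 2^3 = 8 truth assignments over (rain, snow, rose).
Check each against the 5 clauses (columns in the order rain, snow, rose):
  F F F  ✗ fails (snow ∨ rain ∨ rose)
  F F T  ✗ fails (¬rose ∨ snow ∨ rain)
  F T F  ✓ satisfies all
  F T T  ✓ satisfies all
  T F F  ✗ fails (rose ∨ snow ∨ ¬rain)
  T F T  ✗ fails (snow ∨ ¬rose)
  T T F  ✓ satisfies all
  T T T  ✗ fails (¬rain ∨ ¬rose ∨ ¬snow)
3 of the 8 rows are models.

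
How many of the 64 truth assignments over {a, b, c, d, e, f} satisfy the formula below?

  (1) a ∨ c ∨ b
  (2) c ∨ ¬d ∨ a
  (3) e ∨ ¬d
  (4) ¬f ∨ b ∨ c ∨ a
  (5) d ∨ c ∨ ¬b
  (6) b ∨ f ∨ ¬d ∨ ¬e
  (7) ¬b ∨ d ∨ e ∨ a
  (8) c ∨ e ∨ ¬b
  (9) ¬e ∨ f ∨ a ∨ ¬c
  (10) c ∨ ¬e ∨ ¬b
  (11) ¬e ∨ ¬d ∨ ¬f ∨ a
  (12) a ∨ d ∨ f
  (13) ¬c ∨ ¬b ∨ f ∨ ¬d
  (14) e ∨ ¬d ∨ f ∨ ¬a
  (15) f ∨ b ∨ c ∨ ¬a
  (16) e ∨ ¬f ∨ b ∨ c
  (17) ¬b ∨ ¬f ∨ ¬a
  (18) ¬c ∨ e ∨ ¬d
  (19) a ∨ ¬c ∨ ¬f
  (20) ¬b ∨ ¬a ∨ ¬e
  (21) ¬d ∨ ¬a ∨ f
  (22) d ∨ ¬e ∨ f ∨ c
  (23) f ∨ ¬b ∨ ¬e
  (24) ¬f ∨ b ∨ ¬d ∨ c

7

There are 2^6 = 64 truth assignments over (a, b, c, d, e, f).
Split on f. With f = True, the clauses containing f are satisfied and ¬f drops from the rest; 4 of the 2^5 = 32 assignments to the other variables satisfy what remains.
With f = False, by the same count on the reduced clause set, 3 assignments work.
(One model: a=T, b=F, c=F, d=F, e=T, f=T.)
Total: 4 + 3 = 7.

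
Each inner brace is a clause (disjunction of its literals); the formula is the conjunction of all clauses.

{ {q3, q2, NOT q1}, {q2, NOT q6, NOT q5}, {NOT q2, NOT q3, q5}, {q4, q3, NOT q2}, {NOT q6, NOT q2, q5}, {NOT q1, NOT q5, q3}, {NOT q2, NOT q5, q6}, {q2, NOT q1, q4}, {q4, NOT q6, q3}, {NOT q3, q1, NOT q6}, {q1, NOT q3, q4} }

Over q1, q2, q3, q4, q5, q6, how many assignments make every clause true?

There are 2^6 = 64 truth assignments over (q1, q2, q3, q4, q5, q6).
Split on q1. With q1 = true, the clauses containing q1 are satisfied and NOT q1 drops from the rest; 6 of the 2^5 = 32 assignments to the other variables satisfy what remains.
With q1 = false, by the same count on the reduced clause set, 9 assignments work.
(One model: q1=F, q2=F, q3=F, q4=F, q5=F, q6=F.)
Total: 6 + 9 = 15.

15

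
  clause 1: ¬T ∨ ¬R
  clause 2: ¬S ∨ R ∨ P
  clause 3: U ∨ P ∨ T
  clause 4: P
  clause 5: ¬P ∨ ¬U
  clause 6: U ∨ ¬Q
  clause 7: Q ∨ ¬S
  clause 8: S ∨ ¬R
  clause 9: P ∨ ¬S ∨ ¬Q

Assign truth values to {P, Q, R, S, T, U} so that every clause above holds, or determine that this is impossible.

P: True; Q: False; R: False; S: False; T: False; U: False

The clause (P) is unit, so P = True.
The clause (¬U) is unit, so U = False.
The clause (¬Q) is unit, so Q = False.
The clause (¬S) is unit, so S = False.
The clause (¬R) is unit, so R = False.
All clauses hold; T can take either value.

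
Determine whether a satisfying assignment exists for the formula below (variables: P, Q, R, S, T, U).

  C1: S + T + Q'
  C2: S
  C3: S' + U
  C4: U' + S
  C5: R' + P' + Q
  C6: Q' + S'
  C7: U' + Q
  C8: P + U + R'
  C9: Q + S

From the singleton clause (S), S = 1.
From the singleton clause (U), U = 1.
From the singleton clause (Q'), Q = 0.
Now (Q) is unsatisfied and unit — conflict.
No assignment satisfies every clause.

No, unsatisfiable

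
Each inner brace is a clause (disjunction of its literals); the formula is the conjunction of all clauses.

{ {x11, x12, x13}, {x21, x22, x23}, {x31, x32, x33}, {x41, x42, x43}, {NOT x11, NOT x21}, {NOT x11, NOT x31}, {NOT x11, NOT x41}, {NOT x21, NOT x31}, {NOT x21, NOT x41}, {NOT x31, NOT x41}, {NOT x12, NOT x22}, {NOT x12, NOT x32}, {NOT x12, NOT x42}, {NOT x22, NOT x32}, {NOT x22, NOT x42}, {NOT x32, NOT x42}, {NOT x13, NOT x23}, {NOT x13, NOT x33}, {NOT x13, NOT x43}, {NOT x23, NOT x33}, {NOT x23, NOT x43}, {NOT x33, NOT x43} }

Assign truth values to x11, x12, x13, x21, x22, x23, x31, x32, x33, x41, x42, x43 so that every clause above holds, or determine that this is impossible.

Branch on x11: set x11 = false.
Branch on x12: set x12 = true.
The clause (NOT x22) is unit, so x22 = false.
The clause (NOT x32) is unit, so x32 = false.
The clause (NOT x42) is unit, so x42 = false.
Branch on x21: set x21 = true.
The clause (NOT x31) is unit, so x31 = false.
The clause (x33) is unit, so x33 = true.
The clause (NOT x41) is unit, so x41 = false.
The clause (x43) is unit, so x43 = true.
Now (NOT x43) is unsatisfied and unit — conflict.
Undo x21 and try x21 = false.
The clause (x23) is unit, so x23 = true.
The clause (NOT x13) is unit, so x13 = false.
The clause (NOT x33) is unit, so x33 = false.
The clause (x31) is unit, so x31 = true.
The clause (NOT x41) is unit, so x41 = false.
The clause (x43) is unit, so x43 = true.
Now (NOT x43) is unsatisfied and unit — conflict.
Neither x21 = true nor x21 = false works.
Undo x12 and try x12 = false.
The clause (x13) is unit, so x13 = true.
The clause (NOT x23) is unit, so x23 = false.
The clause (NOT x33) is unit, so x33 = false.
The clause (NOT x43) is unit, so x43 = false.
Branch on x21: set x21 = true.
The clause (NOT x31) is unit, so x31 = false.
The clause (x32) is unit, so x32 = true.
The clause (NOT x41) is unit, so x41 = false.
The clause (x42) is unit, so x42 = true.
Now (NOT x42) is unsatisfied and unit — conflict.
Undo x21 and try x21 = false.
The clause (x22) is unit, so x22 = true.
The clause (NOT x32) is unit, so x32 = false.
The clause (x31) is unit, so x31 = true.
The clause (NOT x41) is unit, so x41 = false.
The clause (x42) is unit, so x42 = true.
Now (NOT x42) is unsatisfied and unit — conflict.
Neither x21 = true nor x21 = false works.
Neither x12 = true nor x12 = false works.
Undo x11 and try x11 = true.
The clause (NOT x21) is unit, so x21 = false.
The clause (NOT x31) is unit, so x31 = false.
The clause (NOT x41) is unit, so x41 = false.
Branch on x22: set x22 = true.
The clause (NOT x12) is unit, so x12 = false.
The clause (NOT x32) is unit, so x32 = false.
The clause (x33) is unit, so x33 = true.
The clause (NOT x42) is unit, so x42 = false.
The clause (x43) is unit, so x43 = true.
Now (NOT x43) is unsatisfied and unit — conflict.
Undo x22 and try x22 = false.
The clause (x23) is unit, so x23 = true.
The clause (NOT x13) is unit, so x13 = false.
The clause (NOT x33) is unit, so x33 = false.
The clause (x32) is unit, so x32 = true.
The clause (NOT x12) is unit, so x12 = false.
The clause (NOT x42) is unit, so x42 = false.
The clause (x43) is unit, so x43 = true.
Now (NOT x43) is unsatisfied and unit — conflict.
Neither x22 = true nor x22 = false works.
Neither x11 = true nor x11 = false works.

UNSATISFIABLE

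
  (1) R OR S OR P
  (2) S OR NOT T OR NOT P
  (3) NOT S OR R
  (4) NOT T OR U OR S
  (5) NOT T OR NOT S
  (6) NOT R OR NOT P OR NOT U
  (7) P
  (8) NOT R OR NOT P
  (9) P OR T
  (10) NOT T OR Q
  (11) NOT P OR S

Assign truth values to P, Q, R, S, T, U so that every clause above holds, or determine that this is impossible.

UNSATISFIABLE

The clause (P) is unit, so P = true.
The clause (NOT R) is unit, so R = false.
The clause (NOT S) is unit, so S = false.
That conflicts with the unit clause (S).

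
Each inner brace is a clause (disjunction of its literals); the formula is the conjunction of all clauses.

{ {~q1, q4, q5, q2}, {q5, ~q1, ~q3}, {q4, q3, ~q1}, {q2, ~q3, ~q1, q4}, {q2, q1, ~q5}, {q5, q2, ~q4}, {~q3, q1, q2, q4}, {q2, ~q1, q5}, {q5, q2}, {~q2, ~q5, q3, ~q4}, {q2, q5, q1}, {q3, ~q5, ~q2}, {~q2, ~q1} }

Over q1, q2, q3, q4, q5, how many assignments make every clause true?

8

There are 2^5 = 32 truth assignments over (q1, q2, q3, q4, q5).
Split on q4. With q4 = 1, the clauses containing q4 are satisfied and ~q4 drops from the rest; 5 of the 2^4 = 16 assignments to the other variables satisfy what remains.
With q4 = 0, by the same count on the reduced clause set, 3 assignments work.
Total: 5 + 3 = 8.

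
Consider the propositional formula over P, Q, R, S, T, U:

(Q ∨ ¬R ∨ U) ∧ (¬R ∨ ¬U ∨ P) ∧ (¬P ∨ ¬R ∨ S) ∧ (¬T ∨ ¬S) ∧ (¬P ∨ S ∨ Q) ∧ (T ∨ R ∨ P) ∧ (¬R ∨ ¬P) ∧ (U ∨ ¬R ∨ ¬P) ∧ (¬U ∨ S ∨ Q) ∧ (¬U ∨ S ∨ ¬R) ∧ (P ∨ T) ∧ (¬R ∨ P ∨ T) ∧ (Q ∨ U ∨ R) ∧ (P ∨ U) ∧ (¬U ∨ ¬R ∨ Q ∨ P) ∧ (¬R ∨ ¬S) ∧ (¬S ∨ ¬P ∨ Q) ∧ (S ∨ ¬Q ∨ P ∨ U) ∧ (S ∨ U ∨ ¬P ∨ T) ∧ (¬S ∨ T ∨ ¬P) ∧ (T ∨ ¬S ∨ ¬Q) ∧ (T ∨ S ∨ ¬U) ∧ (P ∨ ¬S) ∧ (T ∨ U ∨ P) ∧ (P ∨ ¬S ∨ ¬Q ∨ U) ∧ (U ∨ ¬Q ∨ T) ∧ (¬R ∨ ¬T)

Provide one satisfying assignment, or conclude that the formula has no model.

Branch on T: set T = True.
The clause (¬S) is unit, so S = False.
The clause (¬R) is unit, so R = False.
Branch on P: set P = False.
The clause (U) is unit, so U = True.
The clause (Q) is unit, so Q = True.
All clauses are satisfied.

P=False, Q=True, R=False, S=False, T=True, U=True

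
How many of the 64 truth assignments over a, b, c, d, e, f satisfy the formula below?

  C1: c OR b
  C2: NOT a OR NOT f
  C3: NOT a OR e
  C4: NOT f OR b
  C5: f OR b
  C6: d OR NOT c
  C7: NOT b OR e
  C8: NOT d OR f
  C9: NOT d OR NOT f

There are 2^6 = 64 truth assignments over (a, b, c, d, e, f).
Split on c. With c = true, the clauses containing c are satisfied and NOT c drops from the rest; 0 of the 2^5 = 32 assignments to the other variables satisfy what remains.
With c = false, by the same count on the reduced clause set, 3 assignments work.
(One model: a=F, b=T, c=F, d=F, e=T, f=F.)
Total: 0 + 3 = 3.

3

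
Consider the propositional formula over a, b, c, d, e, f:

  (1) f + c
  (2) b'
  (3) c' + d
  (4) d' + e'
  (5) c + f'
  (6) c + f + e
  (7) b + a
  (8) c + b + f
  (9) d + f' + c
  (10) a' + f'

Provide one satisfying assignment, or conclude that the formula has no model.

From the singleton clause (b'), b = 0.
From the singleton clause (a), a = 1.
From the singleton clause (f'), f = 0.
From the singleton clause (c), c = 1.
From the singleton clause (d), d = 1.
From the singleton clause (e'), e = 0.
All clauses are satisfied.

a=1, b=0, c=1, d=1, e=0, f=0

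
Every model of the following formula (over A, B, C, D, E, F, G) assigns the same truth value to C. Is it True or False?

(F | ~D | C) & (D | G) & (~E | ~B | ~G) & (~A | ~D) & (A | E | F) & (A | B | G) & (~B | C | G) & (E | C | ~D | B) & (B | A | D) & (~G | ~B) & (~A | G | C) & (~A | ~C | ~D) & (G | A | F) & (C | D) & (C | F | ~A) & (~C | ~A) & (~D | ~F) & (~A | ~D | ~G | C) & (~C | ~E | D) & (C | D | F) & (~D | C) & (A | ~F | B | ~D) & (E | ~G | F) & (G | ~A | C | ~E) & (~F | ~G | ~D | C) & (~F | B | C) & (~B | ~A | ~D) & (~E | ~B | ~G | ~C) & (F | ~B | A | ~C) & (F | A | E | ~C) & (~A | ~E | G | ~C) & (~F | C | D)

Suppose C = 0.
From the singleton clause (D), D = 1.
Now (~D) is unsatisfied and unit — conflict.
So every satisfying assignment has C = True.

True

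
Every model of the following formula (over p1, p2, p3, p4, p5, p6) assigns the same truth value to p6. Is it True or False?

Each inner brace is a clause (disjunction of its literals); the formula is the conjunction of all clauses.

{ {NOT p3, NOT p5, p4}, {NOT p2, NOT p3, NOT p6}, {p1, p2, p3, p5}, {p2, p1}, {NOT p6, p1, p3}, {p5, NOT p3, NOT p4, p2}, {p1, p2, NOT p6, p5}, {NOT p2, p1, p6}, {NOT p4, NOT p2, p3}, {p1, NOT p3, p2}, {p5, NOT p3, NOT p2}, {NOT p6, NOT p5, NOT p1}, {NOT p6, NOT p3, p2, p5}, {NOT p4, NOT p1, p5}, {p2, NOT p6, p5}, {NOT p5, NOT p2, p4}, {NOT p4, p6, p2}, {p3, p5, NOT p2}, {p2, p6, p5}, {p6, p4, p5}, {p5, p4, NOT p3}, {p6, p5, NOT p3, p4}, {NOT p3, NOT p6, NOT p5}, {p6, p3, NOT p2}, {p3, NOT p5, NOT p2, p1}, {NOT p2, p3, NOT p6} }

False

Suppose p6 = true.
Try p2 = false.
(p1) alone gives p1 = true.
(NOT p5) alone gives p5 = false.
That conflicts with the unit clause (p5).
So p2 must be the other value — set p2 = true.
(NOT p3) alone gives p3 = false.
That conflicts with the unit clause (p3).
Both values of p2 lead to a conflict.
So every satisfying assignment has p6 = False.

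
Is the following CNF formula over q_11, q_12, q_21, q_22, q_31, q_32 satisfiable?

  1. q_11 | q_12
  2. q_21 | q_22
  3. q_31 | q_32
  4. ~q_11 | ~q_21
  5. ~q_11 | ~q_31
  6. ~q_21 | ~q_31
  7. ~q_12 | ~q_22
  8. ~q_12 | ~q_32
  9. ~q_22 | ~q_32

No

Suppose q_11 = 1.
(~q_21) alone gives q_21 = 0.
(q_22) alone gives q_22 = 1.
(~q_31) alone gives q_31 = 0.
(q_32) alone gives q_32 = 1.
Now (~q_32) is unsatisfied and unit — conflict.
Backtrack on q_11: now try q_11 = 0.
(q_12) alone gives q_12 = 1.
(~q_22) alone gives q_22 = 0.
(q_21) alone gives q_21 = 1.
(~q_31) alone gives q_31 = 0.
(q_32) alone gives q_32 = 1.
Now (~q_32) is unsatisfied and unit — conflict.
Both values of q_11 lead to a conflict.
No assignment satisfies every clause.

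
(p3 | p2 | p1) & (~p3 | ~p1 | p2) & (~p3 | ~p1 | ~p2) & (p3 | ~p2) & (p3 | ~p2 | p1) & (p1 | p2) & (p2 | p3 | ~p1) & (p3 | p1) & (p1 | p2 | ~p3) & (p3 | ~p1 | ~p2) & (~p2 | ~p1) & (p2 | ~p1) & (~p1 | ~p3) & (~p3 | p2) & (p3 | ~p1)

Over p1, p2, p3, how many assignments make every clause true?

There are 2^3 = 8 truth assignments over (p1, p2, p3).
Split on p1. With p1 = 1, the clauses containing p1 are satisfied and ~p1 drops from the rest; 0 of the 2^2 = 4 assignments to the other variables satisfy what remains.
With p1 = 0, by the same count on the reduced clause set, 1 assignment works.
Total: 0 + 1 = 1.

1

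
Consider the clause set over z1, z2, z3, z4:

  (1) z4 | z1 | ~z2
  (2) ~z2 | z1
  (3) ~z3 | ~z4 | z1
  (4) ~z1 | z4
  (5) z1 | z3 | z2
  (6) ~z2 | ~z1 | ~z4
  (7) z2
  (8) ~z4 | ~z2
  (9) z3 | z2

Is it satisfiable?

Unit clause (z2) forces z2 = 1.
Unit clause (z1) forces z1 = 1.
Unit clause (z4) forces z4 = 1.
Now (~z4) is unsatisfied and unit — conflict.
No assignment satisfies every clause.

Unsatisfiable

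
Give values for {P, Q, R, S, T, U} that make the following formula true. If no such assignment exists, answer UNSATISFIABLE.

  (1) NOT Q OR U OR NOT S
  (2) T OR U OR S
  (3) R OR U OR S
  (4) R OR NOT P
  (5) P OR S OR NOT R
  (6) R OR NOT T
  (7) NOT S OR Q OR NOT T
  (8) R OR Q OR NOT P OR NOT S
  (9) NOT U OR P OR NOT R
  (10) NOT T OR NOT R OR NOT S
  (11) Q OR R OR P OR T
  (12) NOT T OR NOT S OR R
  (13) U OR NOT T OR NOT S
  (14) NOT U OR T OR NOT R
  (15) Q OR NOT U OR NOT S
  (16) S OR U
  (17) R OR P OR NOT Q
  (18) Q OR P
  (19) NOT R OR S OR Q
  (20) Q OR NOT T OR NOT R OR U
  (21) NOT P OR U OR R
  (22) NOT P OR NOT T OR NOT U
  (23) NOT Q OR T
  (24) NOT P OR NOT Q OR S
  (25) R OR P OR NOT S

Branch on R: set R = true.
Branch on P: set P = true.
Branch on T: set T = false.
The clause (NOT U) is unit, so U = false.
The clause (S) is unit, so S = true.
The clause (NOT Q) is unit, so Q = false.
This assignment satisfies each clause.

P=true; Q=false; R=true; S=true; T=false; U=false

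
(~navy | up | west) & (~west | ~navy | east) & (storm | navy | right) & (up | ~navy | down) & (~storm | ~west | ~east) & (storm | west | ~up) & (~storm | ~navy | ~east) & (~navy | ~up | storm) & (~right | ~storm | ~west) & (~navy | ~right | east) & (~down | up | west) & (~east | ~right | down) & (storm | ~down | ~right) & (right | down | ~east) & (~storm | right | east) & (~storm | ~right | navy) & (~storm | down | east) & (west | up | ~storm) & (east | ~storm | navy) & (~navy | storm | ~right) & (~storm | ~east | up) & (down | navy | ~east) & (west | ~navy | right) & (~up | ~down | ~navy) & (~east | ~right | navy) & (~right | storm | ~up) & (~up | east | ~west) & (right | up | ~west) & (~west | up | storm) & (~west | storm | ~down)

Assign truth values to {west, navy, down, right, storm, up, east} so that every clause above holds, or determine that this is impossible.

west ↦ 0, navy ↦ 0, down ↦ 0, right ↦ 1, storm ↦ 0, up ↦ 0, east ↦ 0

Suppose navy = 0.
Suppose storm = 0.
Unit clause (right) forces right = 1.
Unit clause (~down) forces down = 0.
Unit clause (~east) forces east = 0.
Unit clause (~up) forces up = 0.
Unit clause (~west) forces west = 0.
This assignment satisfies each clause.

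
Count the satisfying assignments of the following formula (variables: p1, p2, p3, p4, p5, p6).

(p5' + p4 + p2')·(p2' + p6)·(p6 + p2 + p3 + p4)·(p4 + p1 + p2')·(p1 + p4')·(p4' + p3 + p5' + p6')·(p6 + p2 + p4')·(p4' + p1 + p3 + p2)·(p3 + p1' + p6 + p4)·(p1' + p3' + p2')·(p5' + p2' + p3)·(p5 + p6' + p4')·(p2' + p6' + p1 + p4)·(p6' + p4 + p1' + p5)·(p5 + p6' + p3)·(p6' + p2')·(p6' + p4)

There are 2^6 = 64 truth assignments over (p1, p2, p3, p4, p5, p6).
Split on p6. With p6 = 1, the clauses containing p6 are satisfied and p6' drops from the rest; 1 of the 2^5 = 32 assignments to the other variables satisfy what remains.
With p6 = 0, by the same count on the reduced clause set, 4 assignments work.
(One model: p1=F, p2=F, p3=T, p4=F, p5=F, p6=F.)
Total: 1 + 4 = 5.

5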